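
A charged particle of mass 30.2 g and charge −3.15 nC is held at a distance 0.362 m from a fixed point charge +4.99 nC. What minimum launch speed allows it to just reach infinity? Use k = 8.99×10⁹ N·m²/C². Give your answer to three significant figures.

5.08×10⁻³ m/s

To just escape, total mechanical energy must reach zero at infinity: ½mv²_min + U = 0, so ½mv²_min = −U = |kQq|/r.
|U| = |kQq|/r = (8.99×10⁹ N·m²/C²)(4.99×10⁻⁹)(3.15×10⁻⁹)/(0.362) = 3.90×10⁻⁷ J.
v_min = √(2|U|/m) = √(2·3.90×10⁻⁷/0.0302) = 5.08×10⁻³ m/s.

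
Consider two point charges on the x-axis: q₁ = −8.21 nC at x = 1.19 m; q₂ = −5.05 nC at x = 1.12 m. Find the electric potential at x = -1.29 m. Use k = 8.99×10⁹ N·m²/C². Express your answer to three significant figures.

Electric potential is a scalar, so the contributions from each charge add algebraically: V = Σ kqᵢ/rᵢ.
Distances from the field point to each charge: r₁ = 2.48 m, r₂ = 2.41 m.
V = k[(-8.21×10⁻⁹)/(2.48) + (-5.05×10⁻⁹)/(2.41)] = -48.6 V.

-48.6 V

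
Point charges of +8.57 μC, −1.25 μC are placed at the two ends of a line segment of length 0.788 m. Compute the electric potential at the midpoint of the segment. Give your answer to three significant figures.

The total potential is the scalar sum of each charge's contribution, V = Σ kqᵢ/rᵢ.
Each charge is 0.394 m from the midpoint.
V = k[(8.57×10⁻⁶)/(0.394) + (-1.25×10⁻⁶)/(0.394)] = 1.67×10⁵ V.

1.67×10⁵ V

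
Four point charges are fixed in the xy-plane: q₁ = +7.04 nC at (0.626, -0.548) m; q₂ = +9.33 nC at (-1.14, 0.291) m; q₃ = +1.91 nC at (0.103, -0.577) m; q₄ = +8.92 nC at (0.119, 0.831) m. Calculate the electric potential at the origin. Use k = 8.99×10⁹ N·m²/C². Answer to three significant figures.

Electric potential is a scalar, so the contributions from each charge add algebraically: V = Σ kqᵢ/rᵢ.
Distances from the field point to each charge: r₁ = 0.832 m, r₂ = 1.18 m, r₃ = 0.586 m, r₄ = 0.839 m.
V = k[(7.04×10⁻⁹)/(0.832) + (9.33×10⁻⁹)/(1.18) + (1.91×10⁻⁹)/(0.586) + (8.92×10⁻⁹)/(0.839)] = 272 V.

272 V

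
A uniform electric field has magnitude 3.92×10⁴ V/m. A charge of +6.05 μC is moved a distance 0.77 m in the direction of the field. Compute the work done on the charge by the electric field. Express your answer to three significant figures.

The potential change for a displacement 0.77 m in the direction of the field is ΔV = −Ed = -3.02×10⁴ V.
W_field = −qΔV = 0.183 J.

0.183 J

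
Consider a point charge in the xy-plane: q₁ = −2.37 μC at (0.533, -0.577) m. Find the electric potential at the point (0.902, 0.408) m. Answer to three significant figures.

-2.03×10⁴ V

The total potential is the scalar sum of each charge's contribution, V = Σ kqᵢ/rᵢ.
Distances from the field point to each charge: r₁ = 1.05 m.
V = k[(-2.37×10⁻⁶)/(1.05)] = -2.03×10⁴ V.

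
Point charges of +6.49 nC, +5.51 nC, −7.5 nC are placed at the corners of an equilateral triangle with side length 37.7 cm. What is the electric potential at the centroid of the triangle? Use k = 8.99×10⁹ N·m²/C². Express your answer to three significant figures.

Electric potential is a scalar, so the contributions from each charge add algebraically: V = Σ kqᵢ/rᵢ.
The distance from each vertex to the centroid is a/√3 = 0.218 m.
V = k[(6.49×10⁻⁹)/(0.218) + (5.51×10⁻⁹)/(0.218) + (-7.50×10⁻⁹)/(0.218)] = 186 V.

186 V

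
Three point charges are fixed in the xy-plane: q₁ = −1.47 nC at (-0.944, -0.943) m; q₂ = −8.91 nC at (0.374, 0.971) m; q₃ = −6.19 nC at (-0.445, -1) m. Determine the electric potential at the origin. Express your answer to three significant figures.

-138 V

The total potential is the scalar sum of each charge's contribution, V = Σ kqᵢ/rᵢ.
Distances from the field point to each charge: r₁ = 1.33 m, r₂ = 1.04 m, r₃ = 1.09 m.
V = k[(-1.47×10⁻⁹)/(1.33) + (-8.91×10⁻⁹)/(1.04) + (-6.19×10⁻⁹)/(1.09)] = -138 V.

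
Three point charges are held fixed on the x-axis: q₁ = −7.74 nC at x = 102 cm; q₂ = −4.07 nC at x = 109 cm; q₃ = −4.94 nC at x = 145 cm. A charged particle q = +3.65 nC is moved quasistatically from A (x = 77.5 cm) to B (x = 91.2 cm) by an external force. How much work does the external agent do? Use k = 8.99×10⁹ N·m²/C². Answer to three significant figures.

-1.70×10⁻⁶ J

For quasistatic motion the external work equals the change in potential energy: W_ext = qΔV = q(V_B − V_A).
At A: distances to the source charges are 0.245 m, 0.315 m, 0.675 m; V_A = Σ kqᵢ/rᵢ = -466 V.
At B: distances to the source charges are 0.108 m, 0.178 m, 0.538 m; V_B = Σ kqᵢ/rᵢ = -932 V.
ΔV = V_B − V_A = -466 V.
W_ext = qΔV = (3.65×10⁻⁹ C)(-466 V) = -1.70×10⁻⁶ J.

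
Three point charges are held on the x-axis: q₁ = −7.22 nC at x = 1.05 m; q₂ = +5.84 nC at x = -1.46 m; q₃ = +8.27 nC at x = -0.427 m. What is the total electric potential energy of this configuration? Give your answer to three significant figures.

-9.41×10⁻⁸ J

The assembly work is the sum of pairwise potential energies, U = Σ_{i<j} kqᵢqⱼ/rᵢⱼ.
Pair separations: r₁₂ = 2.51 m, r₁₃ = 1.48 m, r₂₃ = 1.03 m.
U = (-1.51×10⁻⁷) + (-3.63×10⁻⁷) + (4.20×10⁻⁷) = -9.41×10⁻⁸ J.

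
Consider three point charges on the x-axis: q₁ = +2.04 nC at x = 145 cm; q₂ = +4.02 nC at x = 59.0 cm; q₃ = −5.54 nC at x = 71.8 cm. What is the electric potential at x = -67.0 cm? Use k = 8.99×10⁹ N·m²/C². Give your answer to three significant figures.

The total potential is the scalar sum of each charge's contribution, V = Σ kqᵢ/rᵢ.
Distances from the field point to each charge: r₁ = 2.12 m, r₂ = 1.26 m, r₃ = 1.39 m.
V = k[(2.04×10⁻⁹)/(2.12) + (4.02×10⁻⁹)/(1.26) + (-5.54×10⁻⁹)/(1.39)] = 1.45 V.

1.45 V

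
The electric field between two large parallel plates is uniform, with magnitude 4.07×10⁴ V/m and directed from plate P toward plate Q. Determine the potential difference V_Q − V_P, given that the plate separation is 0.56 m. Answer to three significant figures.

In a uniform field, potential decreases in the direction of E: ΔV = −E·d for a displacement d parallel to E.
Going from P to Q is a displacement of 0.56 m along the field, so V_Q − V_P = −Ed = -2.28×10⁴ V.

-2.28×10⁴ V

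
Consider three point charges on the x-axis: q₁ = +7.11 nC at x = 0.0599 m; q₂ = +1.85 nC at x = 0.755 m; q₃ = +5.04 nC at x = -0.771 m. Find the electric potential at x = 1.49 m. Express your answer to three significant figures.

87.4 V

The total potential is the scalar sum of each charge's contribution, V = Σ kqᵢ/rᵢ.
Distances from the field point to each charge: r₁ = 1.43 m, r₂ = 0.735 m, r₃ = 2.26 m.
V = k[(7.11×10⁻⁹)/(1.43) + (1.85×10⁻⁹)/(0.735) + (5.04×10⁻⁹)/(2.26)] = 87.4 V.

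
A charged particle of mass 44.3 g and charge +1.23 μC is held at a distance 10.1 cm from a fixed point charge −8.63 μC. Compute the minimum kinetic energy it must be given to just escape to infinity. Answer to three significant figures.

To just escape, total mechanical energy must reach zero at infinity: ½mv²_min + U = 0, so ½mv²_min = −U = |kQq|/r.
|U| = |kQq|/r = (8.99×10⁹ N·m²/C²)(8.63×10⁻⁶)(1.23×10⁻⁶)/(0.101) = 0.945 J.

0.945 J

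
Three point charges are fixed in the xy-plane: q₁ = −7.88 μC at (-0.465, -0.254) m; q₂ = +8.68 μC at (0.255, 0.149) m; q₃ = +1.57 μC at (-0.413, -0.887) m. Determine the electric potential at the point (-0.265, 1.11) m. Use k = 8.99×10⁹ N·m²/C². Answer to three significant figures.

The total potential is the scalar sum of each charge's contribution, V = Σ kqᵢ/rᵢ.
Distances from the field point to each charge: r₁ = 1.38 m, r₂ = 1.09 m, r₃ = 2.00 m.
V = k[(-7.88×10⁻⁶)/(1.38) + (8.68×10⁻⁶)/(1.09) + (1.57×10⁻⁶)/(2.00)] = 2.71×10⁴ V.

2.71×10⁴ V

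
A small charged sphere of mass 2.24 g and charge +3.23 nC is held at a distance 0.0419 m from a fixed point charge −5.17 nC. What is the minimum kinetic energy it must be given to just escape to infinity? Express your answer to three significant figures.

3.58×10⁻⁶ J

To just escape, total mechanical energy must reach zero at infinity: ½mv²_min + U = 0, so ½mv²_min = −U = |kQq|/r.
|U| = |kQq|/r = (8.99×10⁹ N·m²/C²)(5.17×10⁻⁹)(3.23×10⁻⁹)/(0.0419) = 3.58×10⁻⁶ J.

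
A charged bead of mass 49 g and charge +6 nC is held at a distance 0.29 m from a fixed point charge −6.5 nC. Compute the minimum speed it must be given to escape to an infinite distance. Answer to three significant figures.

To just escape, total mechanical energy must reach zero at infinity: ½mv²_min + U = 0, so ½mv²_min = −U = |kQq|/r.
|U| = |kQq|/r = (8.99×10⁹ N·m²/C²)(6.50×10⁻⁹)(6.00×10⁻⁹)/(0.290) = 1.21×10⁻⁶ J.
v_min = √(2|U|/m) = √(2·1.21×10⁻⁶/0.0490) = 7.02×10⁻³ m/s.

7.02×10⁻³ m/s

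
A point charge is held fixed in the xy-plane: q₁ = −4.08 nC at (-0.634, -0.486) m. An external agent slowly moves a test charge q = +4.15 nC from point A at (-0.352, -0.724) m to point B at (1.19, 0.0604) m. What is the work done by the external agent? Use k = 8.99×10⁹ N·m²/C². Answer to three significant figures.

3.33×10⁻⁷ J

For quasistatic motion the external work equals the change in potential energy: W_ext = qΔV = q(V_B − V_A).
At A: distance to the source charge is 0.369 m; V_A = kq₁/r = -99.4 V.
At B: distance to the source charge is 1.90 m; V_B = kq₁/r = -19.3 V.
ΔV = V_B − V_A = 80.1 V.
W_ext = qΔV = (4.15×10⁻⁹ C)(80.1 V) = 3.33×10⁻⁷ J.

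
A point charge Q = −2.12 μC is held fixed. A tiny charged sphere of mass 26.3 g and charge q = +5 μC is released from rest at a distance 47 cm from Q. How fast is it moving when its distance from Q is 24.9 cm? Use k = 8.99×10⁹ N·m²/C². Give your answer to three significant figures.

Only the electrostatic force acts, so mechanical energy is conserved: ½mv² = U₁ − U₂ = kQq(1/r₁ − 1/r₂).
U₁ − U₂ = (8.99×10⁹ N·m²/C²)(-2.12×10⁻⁶ C)(5.00×10⁻⁶ C)(1/0.470 − 1/0.249) = 0.180 J.
v = √(2·0.180/0.0263) = 3.70 m/s.

3.70 m/s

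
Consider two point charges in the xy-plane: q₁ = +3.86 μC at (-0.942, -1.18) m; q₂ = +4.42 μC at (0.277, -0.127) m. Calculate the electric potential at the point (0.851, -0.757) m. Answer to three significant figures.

6.55×10⁴ V

The total potential is the scalar sum of each charge's contribution, V = Σ kqᵢ/rᵢ.
Distances from the field point to each charge: r₁ = 1.84 m, r₂ = 0.852 m.
V = k[(3.86×10⁻⁶)/(1.84) + (4.42×10⁻⁶)/(0.852)] = 6.55×10⁴ V.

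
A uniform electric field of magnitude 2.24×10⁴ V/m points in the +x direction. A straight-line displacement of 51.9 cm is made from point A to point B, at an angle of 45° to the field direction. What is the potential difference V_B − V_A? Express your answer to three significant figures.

-8220 V

Only the component of displacement along E changes the potential: ΔV = −E·d·cosθ.
ΔV = −(2.24×10⁴ V/m)(0.519 m)cos45° = -8220 V.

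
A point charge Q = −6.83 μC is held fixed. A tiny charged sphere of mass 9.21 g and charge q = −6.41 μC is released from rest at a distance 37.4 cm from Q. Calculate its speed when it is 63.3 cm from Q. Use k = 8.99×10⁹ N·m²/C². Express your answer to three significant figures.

9.67 m/s

Only the electrostatic force acts, so mechanical energy is conserved: ½mv² = U₁ − U₂ = kQq(1/r₁ − 1/r₂).
U₁ − U₂ = (8.99×10⁹ N·m²/C²)(-6.83×10⁻⁶ C)(-6.41×10⁻⁶ C)(1/0.374 − 1/0.633) = 0.431 J.
v = √(2·0.431/9.21×10⁻³) = 9.67 m/s.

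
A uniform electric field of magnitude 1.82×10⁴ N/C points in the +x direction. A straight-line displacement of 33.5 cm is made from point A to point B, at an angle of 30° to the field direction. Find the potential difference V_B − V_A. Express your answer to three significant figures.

Only the component of displacement along E changes the potential: ΔV = −E·d·cosθ.
ΔV = −(1.82×10⁴ V/m)(0.335 m)cos30° = -5280 V.

-5280 V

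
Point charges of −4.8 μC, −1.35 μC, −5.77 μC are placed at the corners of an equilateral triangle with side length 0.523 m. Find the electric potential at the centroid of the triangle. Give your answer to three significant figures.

Electric potential is a scalar, so the contributions from each charge add algebraically: V = Σ kqᵢ/rᵢ.
The distance from each vertex to the centroid is a/√3 = 0.302 m.
V = k[(-4.80×10⁻⁶)/(0.302) + (-1.35×10⁻⁶)/(0.302) + (-5.77×10⁻⁶)/(0.302)] = -3.55×10⁵ V.

-3.55×10⁵ V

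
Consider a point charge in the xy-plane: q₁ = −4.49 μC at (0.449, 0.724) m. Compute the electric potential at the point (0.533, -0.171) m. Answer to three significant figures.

-4.49×10⁴ V

Electric potential is a scalar, so the contributions from each charge add algebraically: V = Σ kqᵢ/rᵢ.
Distances from the field point to each charge: r₁ = 0.899 m.
V = k[(-4.49×10⁻⁶)/(0.899)] = -4.49×10⁴ V.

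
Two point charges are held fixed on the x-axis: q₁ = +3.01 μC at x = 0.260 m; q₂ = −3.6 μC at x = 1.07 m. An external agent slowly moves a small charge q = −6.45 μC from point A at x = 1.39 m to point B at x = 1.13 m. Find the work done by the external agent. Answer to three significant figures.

For quasistatic motion the external work equals the change in potential energy: W_ext = qΔV = q(V_B − V_A).
At A: distances to the source charges are 1.13 m, 0.320 m; V_A = Σ kqᵢ/rᵢ = -7.72×10⁴ V.
At B: distances to the source charges are 0.870 m, 0.0600 m; V_B = Σ kqᵢ/rᵢ = -5.08×10⁵ V.
ΔV = V_B − V_A = -4.31×10⁵ V.
W_ext = qΔV = (-6.45×10⁻⁶ C)(-4.31×10⁵ V) = 2.78 J.

2.78 J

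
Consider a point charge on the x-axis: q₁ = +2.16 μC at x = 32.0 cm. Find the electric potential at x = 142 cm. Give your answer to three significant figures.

1.77×10⁴ V

The total potential is the scalar sum of each charge's contribution, V = Σ kqᵢ/rᵢ.
V = k[(2.16×10⁻⁶)/(1.10)] = 1.77×10⁴ V.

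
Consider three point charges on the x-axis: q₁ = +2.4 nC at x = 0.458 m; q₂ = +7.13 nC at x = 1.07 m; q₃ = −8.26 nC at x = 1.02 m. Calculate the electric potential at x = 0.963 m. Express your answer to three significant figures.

-661 V

The total potential is the scalar sum of each charge's contribution, V = Σ kqᵢ/rᵢ.
Distances from the field point to each charge: r₁ = 0.505 m, r₂ = 0.107 m, r₃ = 0.0570 m.
V = k[(2.40×10⁻⁹)/(0.505) + (7.13×10⁻⁹)/(0.107) + (-8.26×10⁻⁹)/(0.0570)] = -661 V.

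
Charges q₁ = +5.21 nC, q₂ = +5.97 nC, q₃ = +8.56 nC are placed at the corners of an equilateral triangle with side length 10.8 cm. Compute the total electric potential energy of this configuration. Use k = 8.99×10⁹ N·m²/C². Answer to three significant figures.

1.06×10⁻⁵ J

The work to assemble the configuration equals its total potential energy, U = Σ kqᵢqⱼ/rᵢⱼ over all pairs.
All three pair separations equal the side length, 0.108 m.
U = (2.59×10⁻⁶) + (3.71×10⁻⁶) + (4.25×10⁻⁶) = 1.06×10⁻⁵ J.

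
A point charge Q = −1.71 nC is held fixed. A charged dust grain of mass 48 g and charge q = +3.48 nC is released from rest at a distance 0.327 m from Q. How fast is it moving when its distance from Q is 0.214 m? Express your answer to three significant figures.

Only the electrostatic force acts, so mechanical energy is conserved: ½mv² = U₁ − U₂ = kQq(1/r₁ − 1/r₂).
U₁ − U₂ = (8.99×10⁹ N·m²/C²)(-1.71×10⁻⁹ C)(3.48×10⁻⁹ C)(1/0.327 − 1/0.214) = 8.64×10⁻⁸ J.
v = √(2·8.64×10⁻⁸/0.0480) = 1.90×10⁻³ m/s.

1.90×10⁻³ m/s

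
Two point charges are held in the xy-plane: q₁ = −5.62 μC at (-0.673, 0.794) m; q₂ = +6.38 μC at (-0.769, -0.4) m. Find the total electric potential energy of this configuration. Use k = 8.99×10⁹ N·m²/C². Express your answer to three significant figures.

The work to assemble the configuration equals its total potential energy, U = Σ kqᵢqⱼ/rᵢⱼ over all pairs.
Pair separations: r₁₂ = 1.20 m.
U = (-0.269) = -0.269 J.

-0.269 J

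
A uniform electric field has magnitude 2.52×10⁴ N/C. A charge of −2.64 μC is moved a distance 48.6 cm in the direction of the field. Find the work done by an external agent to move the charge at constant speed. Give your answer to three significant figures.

0.0323 J

The potential change for a displacement 48.6 cm in the direction of the field is ΔV = −Ed = -1.22×10⁴ V.
W_ext = qΔV = 0.0323 J.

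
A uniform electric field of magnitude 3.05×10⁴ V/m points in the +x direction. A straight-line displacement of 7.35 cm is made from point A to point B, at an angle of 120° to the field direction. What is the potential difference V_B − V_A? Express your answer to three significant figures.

Only the component of displacement along E changes the potential: ΔV = −E·d·cosθ.
ΔV = −(3.05×10⁴ V/m)(0.0735 m)cos120° = 1120 V.

1120 V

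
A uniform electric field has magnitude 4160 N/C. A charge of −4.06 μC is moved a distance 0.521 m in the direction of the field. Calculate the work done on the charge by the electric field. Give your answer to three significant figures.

The potential change for a displacement 0.521 m in the direction of the field is ΔV = −Ed = -2170 V.
W_field = −qΔV = -8.80×10⁻³ J.

-8.80×10⁻³ J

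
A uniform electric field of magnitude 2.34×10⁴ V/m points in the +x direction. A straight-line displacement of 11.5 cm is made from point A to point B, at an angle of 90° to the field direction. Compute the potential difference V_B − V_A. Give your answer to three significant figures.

Only the component of displacement along E changes the potential: ΔV = −E·d·cosθ.
ΔV = −(2.34×10⁴ V/m)(0.115 m)cos90° = 0 V.

0 V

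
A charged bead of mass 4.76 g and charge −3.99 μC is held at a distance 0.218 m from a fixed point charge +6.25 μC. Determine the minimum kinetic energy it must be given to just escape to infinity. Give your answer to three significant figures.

1.03 J

To just escape, total mechanical energy must reach zero at infinity: ½mv²_min + U = 0, so ½mv²_min = −U = |kQq|/r.
|U| = |kQq|/r = (8.99×10⁹ N·m²/C²)(6.25×10⁻⁶)(3.99×10⁻⁶)/(0.218) = 1.03 J.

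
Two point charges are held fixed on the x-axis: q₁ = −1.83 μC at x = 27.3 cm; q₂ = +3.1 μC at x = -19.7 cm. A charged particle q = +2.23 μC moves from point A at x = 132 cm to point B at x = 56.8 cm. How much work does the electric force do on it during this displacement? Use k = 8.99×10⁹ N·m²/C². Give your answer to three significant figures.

The work done by the electric force is W_field = −ΔU = −q(V_B − V_A) = q(V_A − V_B).
At A: distances to the source charges are 1.05 m, 1.52 m; V_A = Σ kqᵢ/rᵢ = 2660 V.
At B: distances to the source charges are 0.295 m, 0.765 m; V_B = Σ kqᵢ/rᵢ = -1.93×10⁴ V.
ΔV = V_B − V_A = -2.20×10⁴ V.
W_field = −qΔV = −(2.23×10⁻⁶ C)(-2.20×10⁴ V) = 0.0491 J.

0.0491 J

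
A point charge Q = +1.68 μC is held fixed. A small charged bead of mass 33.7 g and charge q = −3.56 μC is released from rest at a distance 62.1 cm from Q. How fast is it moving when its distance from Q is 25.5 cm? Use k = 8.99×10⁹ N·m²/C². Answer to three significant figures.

2.72 m/s

Only the electrostatic force acts, so mechanical energy is conserved: ½mv² = U₁ − U₂ = kQq(1/r₁ − 1/r₂).
U₁ − U₂ = (8.99×10⁹ N·m²/C²)(1.68×10⁻⁶ C)(-3.56×10⁻⁶ C)(1/0.621 − 1/0.255) = 0.124 J.
v = √(2·0.124/0.0337) = 2.72 m/s.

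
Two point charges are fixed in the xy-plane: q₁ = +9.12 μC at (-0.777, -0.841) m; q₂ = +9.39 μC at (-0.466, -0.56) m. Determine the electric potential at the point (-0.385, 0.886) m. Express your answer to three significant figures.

Electric potential is a scalar, so the contributions from each charge add algebraically: V = Σ kqᵢ/rᵢ.
Distances from the field point to each charge: r₁ = 1.77 m, r₂ = 1.45 m.
V = k[(9.12×10⁻⁶)/(1.77) + (9.39×10⁻⁶)/(1.45)] = 1.05×10⁵ V.

1.05×10⁵ V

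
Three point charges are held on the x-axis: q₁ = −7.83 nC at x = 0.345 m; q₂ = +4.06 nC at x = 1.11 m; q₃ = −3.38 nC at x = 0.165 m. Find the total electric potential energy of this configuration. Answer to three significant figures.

The work to assemble the configuration equals its total potential energy, U = Σ kqᵢqⱼ/rᵢⱼ over all pairs.
Pair separations: r₁₂ = 0.765 m, r₁₃ = 0.180 m, r₂₃ = 0.945 m.
U = (-3.74×10⁻⁷) + (1.32×10⁻⁶) + (-1.31×10⁻⁷) = 8.18×10⁻⁷ J.

8.18×10⁻⁷ J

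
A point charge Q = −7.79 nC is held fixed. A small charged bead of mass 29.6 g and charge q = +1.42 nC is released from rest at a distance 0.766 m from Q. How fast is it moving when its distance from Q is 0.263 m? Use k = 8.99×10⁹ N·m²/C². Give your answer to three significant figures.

Only the electrostatic force acts, so mechanical energy is conserved: ½mv² = U₁ − U₂ = kQq(1/r₁ − 1/r₂).
U₁ − U₂ = (8.99×10⁹ N·m²/C²)(-7.79×10⁻⁹ C)(1.42×10⁻⁹ C)(1/0.766 − 1/0.263) = 2.48×10⁻⁷ J.
v = √(2·2.48×10⁻⁷/0.0296) = 4.10×10⁻³ m/s.

4.10×10⁻³ m/s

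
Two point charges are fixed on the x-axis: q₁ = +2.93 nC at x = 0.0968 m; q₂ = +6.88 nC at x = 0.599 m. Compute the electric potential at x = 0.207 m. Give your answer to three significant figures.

397 V

The total potential is the scalar sum of each charge's contribution, V = Σ kqᵢ/rᵢ.
Distances from the field point to each charge: r₁ = 0.110 m, r₂ = 0.392 m.
V = k[(2.93×10⁻⁹)/(0.110) + (6.88×10⁻⁹)/(0.392)] = 397 V.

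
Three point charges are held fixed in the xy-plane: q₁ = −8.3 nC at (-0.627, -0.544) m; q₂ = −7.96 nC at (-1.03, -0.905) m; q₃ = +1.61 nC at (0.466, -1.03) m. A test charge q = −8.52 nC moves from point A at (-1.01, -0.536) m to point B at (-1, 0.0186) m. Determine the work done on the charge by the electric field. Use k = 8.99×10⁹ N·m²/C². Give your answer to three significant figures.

The work done by the electric force is W_field = −ΔU = −q(V_B − V_A) = q(V_A − V_B).
At A: distances to the source charges are 0.383 m, 0.370 m, 1.56 m; V_A = Σ kqᵢ/rᵢ = -379 V.
At B: distances to the source charges are 0.675 m, 0.924 m, 1.80 m; V_B = Σ kqᵢ/rᵢ = -180 V.
ΔV = V_B − V_A = 199 V.
W_field = −qΔV = −(-8.52×10⁻⁹ C)(199 V) = 1.70×10⁻⁶ J.

1.70×10⁻⁶ J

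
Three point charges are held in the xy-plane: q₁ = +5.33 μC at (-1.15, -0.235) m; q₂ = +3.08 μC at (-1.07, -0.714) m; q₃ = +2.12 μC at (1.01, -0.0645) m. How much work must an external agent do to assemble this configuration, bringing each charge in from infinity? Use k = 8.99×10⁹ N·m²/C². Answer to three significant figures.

The assembly work is the sum of pairwise potential energies, U = Σ_{i<j} kqᵢqⱼ/rᵢⱼ.
Pair separations: r₁₂ = 0.486 m, r₁₃ = 2.17 m, r₂₃ = 2.18 m.
U = (0.304) + (0.0469) + (0.0269) = 0.378 J.

0.378 J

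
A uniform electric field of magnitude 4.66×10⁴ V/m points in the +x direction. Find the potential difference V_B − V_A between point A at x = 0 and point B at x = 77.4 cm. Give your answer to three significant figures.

In a uniform field, potential decreases in the direction of E: V_B − V_A = −E·Δx.
V_B − V_A = −(4.66×10⁴ V/m)(0.774 m) = -3.61×10⁴ V.

-3.61×10⁴ V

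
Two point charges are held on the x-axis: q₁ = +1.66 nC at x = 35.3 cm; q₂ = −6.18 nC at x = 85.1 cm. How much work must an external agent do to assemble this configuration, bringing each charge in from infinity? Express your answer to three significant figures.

The work to assemble the configuration equals its total potential energy, U = Σ kqᵢqⱼ/rᵢⱼ over all pairs.
Pair separations: r₁₂ = 0.498 m.
U = (-1.85×10⁻⁷) = -1.85×10⁻⁷ J.

-1.85×10⁻⁷ J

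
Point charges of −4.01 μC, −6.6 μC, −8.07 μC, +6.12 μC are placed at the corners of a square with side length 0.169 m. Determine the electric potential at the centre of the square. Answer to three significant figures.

The total potential is the scalar sum of each charge's contribution, V = Σ kqᵢ/rᵢ.
The distance from each corner to the centre is a√2/2 = 0.120 m.
V = k[(-4.01×10⁻⁶)/(0.120) + (-6.60×10⁻⁶)/(0.120) + (-8.07×10⁻⁶)/(0.120) + (6.12×10⁻⁶)/(0.120)] = -9.45×10⁵ V.

-9.45×10⁵ V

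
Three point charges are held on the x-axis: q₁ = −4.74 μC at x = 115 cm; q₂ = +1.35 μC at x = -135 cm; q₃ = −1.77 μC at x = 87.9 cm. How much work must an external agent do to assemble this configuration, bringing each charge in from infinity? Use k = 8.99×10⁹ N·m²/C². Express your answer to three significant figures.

The work to assemble the configuration equals its total potential energy, U = Σ kqᵢqⱼ/rᵢⱼ over all pairs.
Pair separations: r₁₂ = 2.50 m, r₁₃ = 0.271 m, r₂₃ = 2.23 m.
U = (-0.0230) + (0.278) + (-9.64×10⁻³) = 0.246 J.

0.246 J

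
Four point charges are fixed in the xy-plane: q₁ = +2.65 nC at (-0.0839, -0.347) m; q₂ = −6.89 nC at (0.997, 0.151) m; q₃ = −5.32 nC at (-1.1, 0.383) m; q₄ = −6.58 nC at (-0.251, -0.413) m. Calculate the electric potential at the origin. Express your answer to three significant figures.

-158 V

Electric potential is a scalar, so the contributions from each charge add algebraically: V = Σ kqᵢ/rᵢ.
Distances from the field point to each charge: r₁ = 0.357 m, r₂ = 1.01 m, r₃ = 1.16 m, r₄ = 0.483 m.
V = k[(2.65×10⁻⁹)/(0.357) + (-6.89×10⁻⁹)/(1.01) + (-5.32×10⁻⁹)/(1.16) + (-6.58×10⁻⁹)/(0.483)] = -158 V.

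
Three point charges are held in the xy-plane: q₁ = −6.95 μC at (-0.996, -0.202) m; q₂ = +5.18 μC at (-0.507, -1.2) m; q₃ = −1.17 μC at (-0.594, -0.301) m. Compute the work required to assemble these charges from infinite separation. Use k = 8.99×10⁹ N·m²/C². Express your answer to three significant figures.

The work to assemble the configuration equals its total potential energy, U = Σ kqᵢqⱼ/rᵢⱼ over all pairs.
Pair separations: r₁₂ = 1.11 m, r₁₃ = 0.414 m, r₂₃ = 0.903 m.
U = (-0.291) + (0.177) + (-0.0603) = -0.175 J.

-0.175 J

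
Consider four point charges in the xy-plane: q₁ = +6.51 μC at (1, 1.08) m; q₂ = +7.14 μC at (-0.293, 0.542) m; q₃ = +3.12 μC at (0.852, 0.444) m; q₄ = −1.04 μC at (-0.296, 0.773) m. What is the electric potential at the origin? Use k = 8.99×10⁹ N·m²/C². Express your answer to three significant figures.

1.62×10⁵ V

Electric potential is a scalar, so the contributions from each charge add algebraically: V = Σ kqᵢ/rᵢ.
Distances from the field point to each charge: r₁ = 1.47 m, r₂ = 0.616 m, r₃ = 0.961 m, r₄ = 0.828 m.
V = k[(6.51×10⁻⁶)/(1.47) + (7.14×10⁻⁶)/(0.616) + (3.12×10⁻⁶)/(0.961) + (-1.04×10⁻⁶)/(0.828)] = 1.62×10⁵ V.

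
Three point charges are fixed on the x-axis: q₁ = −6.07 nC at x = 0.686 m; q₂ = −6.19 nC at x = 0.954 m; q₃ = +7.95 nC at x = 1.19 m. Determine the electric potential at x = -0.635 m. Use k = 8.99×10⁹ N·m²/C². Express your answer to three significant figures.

Electric potential is a scalar, so the contributions from each charge add algebraically: V = Σ kqᵢ/rᵢ.
Distances from the field point to each charge: r₁ = 1.32 m, r₂ = 1.59 m, r₃ = 1.82 m.
V = k[(-6.07×10⁻⁹)/(1.32) + (-6.19×10⁻⁹)/(1.59) + (7.95×10⁻⁹)/(1.82)] = -37.2 V.

-37.2 V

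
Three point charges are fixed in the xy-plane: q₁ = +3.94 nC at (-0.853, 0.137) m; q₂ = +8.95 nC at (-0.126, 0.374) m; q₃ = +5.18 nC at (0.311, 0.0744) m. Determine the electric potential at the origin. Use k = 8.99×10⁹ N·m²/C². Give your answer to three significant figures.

391 V

The total potential is the scalar sum of each charge's contribution, V = Σ kqᵢ/rᵢ.
Distances from the field point to each charge: r₁ = 0.864 m, r₂ = 0.395 m, r₃ = 0.320 m.
V = k[(3.94×10⁻⁹)/(0.864) + (8.95×10⁻⁹)/(0.395) + (5.18×10⁻⁹)/(0.320)] = 391 V.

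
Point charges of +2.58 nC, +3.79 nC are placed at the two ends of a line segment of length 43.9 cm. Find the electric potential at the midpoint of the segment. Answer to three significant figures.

The total potential is the scalar sum of each charge's contribution, V = Σ kqᵢ/rᵢ.
Each charge is 0.220 m from the midpoint.
V = k[(2.58×10⁻⁹)/(0.220) + (3.79×10⁻⁹)/(0.220)] = 261 V.

261 V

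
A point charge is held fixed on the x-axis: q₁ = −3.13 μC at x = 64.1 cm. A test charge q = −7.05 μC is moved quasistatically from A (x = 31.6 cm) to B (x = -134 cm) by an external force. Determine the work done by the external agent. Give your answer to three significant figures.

-0.510 J

For quasistatic motion the external work equals the change in potential energy: W_ext = qΔV = q(V_B − V_A).
At A: distance to the source charge is 0.325 m; V_A = kq₁/r = -8.66×10⁴ V.
At B: distance to the source charge is 1.98 m; V_B = kq₁/r = -1.42×10⁴ V.
ΔV = V_B − V_A = 7.24×10⁴ V.
W_ext = qΔV = (-7.05×10⁻⁶ C)(7.24×10⁴ V) = -0.510 J.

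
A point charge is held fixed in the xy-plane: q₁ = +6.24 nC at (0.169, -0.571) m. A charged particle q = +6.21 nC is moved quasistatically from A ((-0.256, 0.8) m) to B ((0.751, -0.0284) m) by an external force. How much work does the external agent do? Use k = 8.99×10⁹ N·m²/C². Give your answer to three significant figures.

1.95×10⁻⁷ J

For quasistatic motion the external work equals the change in potential energy: W_ext = qΔV = q(V_B − V_A).
At A: distance to the source charge is 1.44 m; V_A = kq₁/r = 39.1 V.
At B: distance to the source charge is 0.796 m; V_B = kq₁/r = 70.5 V.
ΔV = V_B − V_A = 31.4 V.
W_ext = qΔV = (6.21×10⁻⁹ C)(31.4 V) = 1.95×10⁻⁷ J.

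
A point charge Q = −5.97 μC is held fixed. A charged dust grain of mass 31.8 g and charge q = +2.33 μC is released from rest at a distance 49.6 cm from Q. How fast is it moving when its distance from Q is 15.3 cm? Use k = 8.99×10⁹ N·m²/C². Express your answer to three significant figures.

Only the electrostatic force acts, so mechanical energy is conserved: ½mv² = U₁ − U₂ = kQq(1/r₁ − 1/r₂).
U₁ − U₂ = (8.99×10⁹ N·m²/C²)(-5.97×10⁻⁶ C)(2.33×10⁻⁶ C)(1/0.496 − 1/0.153) = 0.565 J.
v = √(2·0.565/0.0318) = 5.96 m/s.

5.96 m/s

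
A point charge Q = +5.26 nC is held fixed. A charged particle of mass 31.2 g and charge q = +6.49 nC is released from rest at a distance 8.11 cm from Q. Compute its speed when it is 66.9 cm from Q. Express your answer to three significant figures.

Only the electrostatic force acts, so mechanical energy is conserved: ½mv² = U₁ − U₂ = kQq(1/r₁ − 1/r₂).
U₁ − U₂ = (8.99×10⁹ N·m²/C²)(5.26×10⁻⁹ C)(6.49×10⁻⁹ C)(1/0.0811 − 1/0.669) = 3.33×10⁻⁶ J.
v = √(2·3.33×10⁻⁶/0.0312) = 0.0146 m/s.

0.0146 m/s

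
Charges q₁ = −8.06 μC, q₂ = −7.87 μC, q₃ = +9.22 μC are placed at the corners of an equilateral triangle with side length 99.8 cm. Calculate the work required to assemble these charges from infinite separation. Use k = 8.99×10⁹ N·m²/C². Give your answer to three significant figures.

-0.752 J

The assembly work is the sum of pairwise potential energies, U = Σ_{i<j} kqᵢqⱼ/rᵢⱼ.
All three pair separations equal the side length, 0.998 m.
U = (0.571) + (-0.669) + (-0.654) = -0.752 J.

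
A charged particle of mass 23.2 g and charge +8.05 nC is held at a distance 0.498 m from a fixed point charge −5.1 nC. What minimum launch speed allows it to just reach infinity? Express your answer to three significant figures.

To just escape, total mechanical energy must reach zero at infinity: ½mv²_min + U = 0, so ½mv²_min = −U = |kQq|/r.
|U| = |kQq|/r = (8.99×10⁹ N·m²/C²)(5.10×10⁻⁹)(8.05×10⁻⁹)/(0.498) = 7.41×10⁻⁷ J.
v_min = √(2|U|/m) = √(2·7.41×10⁻⁷/0.0232) = 7.99×10⁻³ m/s.

7.99×10⁻³ m/s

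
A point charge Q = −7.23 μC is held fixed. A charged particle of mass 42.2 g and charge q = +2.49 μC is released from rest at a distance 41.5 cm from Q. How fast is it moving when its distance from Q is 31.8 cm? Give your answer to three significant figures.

Only the electrostatic force acts, so mechanical energy is conserved: ½mv² = U₁ − U₂ = kQq(1/r₁ − 1/r₂).
U₁ − U₂ = (8.99×10⁹ N·m²/C²)(-7.23×10⁻⁶ C)(2.49×10⁻⁶ C)(1/0.415 − 1/0.318) = 0.119 J.
v = √(2·0.119/0.0422) = 2.37 m/s.

2.37 m/s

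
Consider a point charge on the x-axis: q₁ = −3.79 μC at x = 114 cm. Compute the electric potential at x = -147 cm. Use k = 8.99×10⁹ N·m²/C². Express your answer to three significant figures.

-1.31×10⁴ V

Electric potential is a scalar, so the contributions from each charge add algebraically: V = Σ kqᵢ/rᵢ.
V = k[(-3.79×10⁻⁶)/(2.61)] = -1.31×10⁴ V.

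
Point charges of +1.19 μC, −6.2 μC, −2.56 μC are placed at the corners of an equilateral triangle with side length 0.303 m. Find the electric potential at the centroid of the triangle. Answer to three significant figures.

Electric potential is a scalar, so the contributions from each charge add algebraically: V = Σ kqᵢ/rᵢ.
The distance from each vertex to the centroid is a/√3 = 0.175 m.
V = k[(1.19×10⁻⁶)/(0.175) + (-6.20×10⁻⁶)/(0.175) + (-2.56×10⁻⁶)/(0.175)] = -3.89×10⁵ V.

-3.89×10⁵ V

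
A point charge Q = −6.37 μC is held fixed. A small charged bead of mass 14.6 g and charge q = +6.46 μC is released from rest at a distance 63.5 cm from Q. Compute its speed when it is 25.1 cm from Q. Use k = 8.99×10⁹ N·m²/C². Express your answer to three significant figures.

11.0 m/s

Only the electrostatic force acts, so mechanical energy is conserved: ½mv² = U₁ − U₂ = kQq(1/r₁ − 1/r₂).
U₁ − U₂ = (8.99×10⁹ N·m²/C²)(-6.37×10⁻⁶ C)(6.46×10⁻⁶ C)(1/0.635 − 1/0.251) = 0.891 J.
v = √(2·0.891/0.0146) = 11.0 m/s.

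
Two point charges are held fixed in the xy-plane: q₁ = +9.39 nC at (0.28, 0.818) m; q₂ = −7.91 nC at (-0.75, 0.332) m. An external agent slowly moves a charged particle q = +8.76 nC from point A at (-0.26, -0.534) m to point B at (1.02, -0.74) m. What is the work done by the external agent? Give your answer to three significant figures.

For quasistatic motion the external work equals the change in potential energy: W_ext = qΔV = q(V_B − V_A).
At A: distances to the source charges are 1.46 m, 0.995 m; V_A = Σ kqᵢ/rᵢ = -13.5 V.
At B: distances to the source charges are 1.72 m, 2.07 m; V_B = Σ kqᵢ/rᵢ = 14.6 V.
ΔV = V_B − V_A = 28.1 V.
W_ext = qΔV = (8.76×10⁻⁹ C)(28.1 V) = 2.46×10⁻⁷ J.

2.46×10⁻⁷ J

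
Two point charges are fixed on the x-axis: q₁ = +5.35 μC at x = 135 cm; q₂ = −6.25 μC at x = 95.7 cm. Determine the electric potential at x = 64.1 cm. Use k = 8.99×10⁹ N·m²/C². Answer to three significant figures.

-1.10×10⁵ V

The total potential is the scalar sum of each charge's contribution, V = Σ kqᵢ/rᵢ.
Distances from the field point to each charge: r₁ = 0.709 m, r₂ = 0.316 m.
V = k[(5.35×10⁻⁶)/(0.709) + (-6.25×10⁻⁶)/(0.316)] = -1.10×10⁵ V.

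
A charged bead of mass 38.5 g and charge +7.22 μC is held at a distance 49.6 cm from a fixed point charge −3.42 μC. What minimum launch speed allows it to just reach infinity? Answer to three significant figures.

To just escape, total mechanical energy must reach zero at infinity: ½mv²_min + U = 0, so ½mv²_min = −U = |kQq|/r.
|U| = |kQq|/r = (8.99×10⁹ N·m²/C²)(3.42×10⁻⁶)(7.22×10⁻⁶)/(0.496) = 0.448 J.
v_min = √(2|U|/m) = √(2·0.448/0.0385) = 4.82 m/s.

4.82 m/s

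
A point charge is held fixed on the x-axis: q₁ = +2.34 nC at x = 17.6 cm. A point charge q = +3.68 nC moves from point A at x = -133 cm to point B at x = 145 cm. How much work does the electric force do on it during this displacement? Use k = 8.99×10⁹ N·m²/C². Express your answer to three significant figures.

-9.36×10⁻⁹ J

The work done by the electric force is W_field = −ΔU = −q(V_B − V_A) = q(V_A − V_B).
At A: distance to the source charge is 1.51 m; V_A = kq₁/r = 14.0 V.
At B: distance to the source charge is 1.27 m; V_B = kq₁/r = 16.5 V.
ΔV = V_B − V_A = 2.54 V.
W_field = −qΔV = −(3.68×10⁻⁹ C)(2.54 V) = -9.36×10⁻⁹ J.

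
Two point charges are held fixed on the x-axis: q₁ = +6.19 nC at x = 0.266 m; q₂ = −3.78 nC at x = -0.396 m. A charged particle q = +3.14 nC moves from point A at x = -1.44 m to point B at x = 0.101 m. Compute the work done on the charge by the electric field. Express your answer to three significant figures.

-8.44×10⁻⁷ J

The work done by the electric force is W_field = −ΔU = −q(V_B − V_A) = q(V_A − V_B).
At A: distances to the source charges are 1.71 m, 1.04 m; V_A = Σ kqᵢ/rᵢ = 0.0691 V.
At B: distances to the source charges are 0.165 m, 0.497 m; V_B = Σ kqᵢ/rᵢ = 269 V.
ΔV = V_B − V_A = 269 V.
W_field = −qΔV = −(3.14×10⁻⁹ C)(269 V) = -8.44×10⁻⁷ J.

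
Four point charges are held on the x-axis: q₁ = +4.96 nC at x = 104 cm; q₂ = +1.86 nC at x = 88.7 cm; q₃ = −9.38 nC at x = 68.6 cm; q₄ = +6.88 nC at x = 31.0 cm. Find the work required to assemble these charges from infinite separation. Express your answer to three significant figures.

The assembly work is the sum of pairwise potential energies, U = Σ_{i<j} kqᵢqⱼ/rᵢⱼ.
Pair separations: r₁₂ = 0.153 m, r₁₃ = 0.354 m, r₁₄ = 0.730 m, r₂₃ = 0.201 m, r₂₄ = 0.577 m, r₃₄ = 0.376 m.
Summing all 6 pair terms gives U = -2.34×10⁻⁶ J.

-2.34×10⁻⁶ J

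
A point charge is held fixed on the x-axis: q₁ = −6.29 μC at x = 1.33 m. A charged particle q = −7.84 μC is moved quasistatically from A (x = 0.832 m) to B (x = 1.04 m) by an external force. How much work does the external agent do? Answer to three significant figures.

For quasistatic motion the external work equals the change in potential energy: W_ext = qΔV = q(V_B − V_A).
At A: distance to the source charge is 0.498 m; V_A = kq₁/r = -1.14×10⁵ V.
At B: distance to the source charge is 0.290 m; V_B = kq₁/r = -1.95×10⁵ V.
ΔV = V_B − V_A = -8.14×10⁴ V.
W_ext = qΔV = (-7.84×10⁻⁶ C)(-8.14×10⁴ V) = 0.639 J.

0.639 J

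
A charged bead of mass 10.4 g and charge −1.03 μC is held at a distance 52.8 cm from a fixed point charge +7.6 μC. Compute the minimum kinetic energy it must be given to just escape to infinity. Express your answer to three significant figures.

To just escape, total mechanical energy must reach zero at infinity: ½mv²_min + U = 0, so ½mv²_min = −U = |kQq|/r.
|U| = |kQq|/r = (8.99×10⁹ N·m²/C²)(7.60×10⁻⁶)(1.03×10⁻⁶)/(0.528) = 0.133 J.

0.133 J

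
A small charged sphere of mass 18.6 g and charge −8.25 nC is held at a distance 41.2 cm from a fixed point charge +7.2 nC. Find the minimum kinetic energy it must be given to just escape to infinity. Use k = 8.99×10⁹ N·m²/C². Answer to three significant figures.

1.30×10⁻⁶ J

To just escape, total mechanical energy must reach zero at infinity: ½mv²_min + U = 0, so ½mv²_min = −U = |kQq|/r.
|U| = |kQq|/r = (8.99×10⁹ N·m²/C²)(7.20×10⁻⁹)(8.25×10⁻⁹)/(0.412) = 1.30×10⁻⁶ J.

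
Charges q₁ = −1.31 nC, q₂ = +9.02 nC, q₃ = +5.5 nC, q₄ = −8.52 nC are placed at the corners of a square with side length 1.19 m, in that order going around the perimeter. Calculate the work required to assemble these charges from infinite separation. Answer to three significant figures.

-4.33×10⁻⁷ J

The assembly work is the sum of pairwise potential energies, U = Σ_{i<j} kqᵢqⱼ/rᵢⱼ.
The four side pairs have separation 1.19 m and the two diagonal pairs 1.68 m.
Summing all 6 pair terms gives U = -4.33×10⁻⁷ J.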